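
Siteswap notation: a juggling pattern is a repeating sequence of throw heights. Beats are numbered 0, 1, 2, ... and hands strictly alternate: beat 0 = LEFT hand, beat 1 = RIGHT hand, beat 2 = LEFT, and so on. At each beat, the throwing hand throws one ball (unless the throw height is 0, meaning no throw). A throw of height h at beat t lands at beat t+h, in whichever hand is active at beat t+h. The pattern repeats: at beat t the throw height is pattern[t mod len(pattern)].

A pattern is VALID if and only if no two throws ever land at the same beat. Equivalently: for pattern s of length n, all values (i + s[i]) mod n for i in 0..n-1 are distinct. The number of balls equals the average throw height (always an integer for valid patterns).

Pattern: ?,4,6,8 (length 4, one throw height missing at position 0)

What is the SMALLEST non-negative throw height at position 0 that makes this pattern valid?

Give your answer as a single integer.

Answer: 2

Derivation:
i=0: s[i]=? (unknown)
i=1: (1 + 4) mod 4 = 1
i=2: (2 + 6) mod 4 = 0
i=3: (3 + 8) mod 4 = 3
Known residues: [0, 1, 3]; need a permutation of 0..3, so missing residue r = 2
Need (0 + s) mod 4 = 2; smallest s = (2 - 0) mod 4 = 2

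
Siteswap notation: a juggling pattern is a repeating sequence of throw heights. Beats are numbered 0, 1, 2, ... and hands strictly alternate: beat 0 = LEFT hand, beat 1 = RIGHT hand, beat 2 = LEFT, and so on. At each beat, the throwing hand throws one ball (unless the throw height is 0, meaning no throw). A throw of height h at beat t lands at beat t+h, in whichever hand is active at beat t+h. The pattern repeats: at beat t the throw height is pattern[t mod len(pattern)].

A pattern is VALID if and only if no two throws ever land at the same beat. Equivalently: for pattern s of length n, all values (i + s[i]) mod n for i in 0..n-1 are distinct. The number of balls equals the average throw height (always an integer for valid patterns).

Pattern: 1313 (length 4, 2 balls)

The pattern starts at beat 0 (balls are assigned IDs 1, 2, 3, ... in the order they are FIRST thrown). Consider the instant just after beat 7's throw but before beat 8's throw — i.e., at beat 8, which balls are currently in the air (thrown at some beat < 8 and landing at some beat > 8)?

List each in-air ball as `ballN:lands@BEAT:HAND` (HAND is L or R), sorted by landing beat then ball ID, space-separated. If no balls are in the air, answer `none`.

Answer: ball2:lands@10:L

Derivation:
Beat 0 (L): throw ball1 h=1 -> lands@1:R; in-air after throw: [b1@1:R]
Beat 1 (R): throw ball1 h=3 -> lands@4:L; in-air after throw: [b1@4:L]
Beat 2 (L): throw ball2 h=1 -> lands@3:R; in-air after throw: [b2@3:R b1@4:L]
Beat 3 (R): throw ball2 h=3 -> lands@6:L; in-air after throw: [b1@4:L b2@6:L]
Beat 4 (L): throw ball1 h=1 -> lands@5:R; in-air after throw: [b1@5:R b2@6:L]
Beat 5 (R): throw ball1 h=3 -> lands@8:L; in-air after throw: [b2@6:L b1@8:L]
Beat 6 (L): throw ball2 h=1 -> lands@7:R; in-air after throw: [b2@7:R b1@8:L]
Beat 7 (R): throw ball2 h=3 -> lands@10:L; in-air after throw: [b1@8:L b2@10:L]
Beat 8 (L): throw ball1 h=1 -> lands@9:R; in-air after throw: [b1@9:R b2@10:L]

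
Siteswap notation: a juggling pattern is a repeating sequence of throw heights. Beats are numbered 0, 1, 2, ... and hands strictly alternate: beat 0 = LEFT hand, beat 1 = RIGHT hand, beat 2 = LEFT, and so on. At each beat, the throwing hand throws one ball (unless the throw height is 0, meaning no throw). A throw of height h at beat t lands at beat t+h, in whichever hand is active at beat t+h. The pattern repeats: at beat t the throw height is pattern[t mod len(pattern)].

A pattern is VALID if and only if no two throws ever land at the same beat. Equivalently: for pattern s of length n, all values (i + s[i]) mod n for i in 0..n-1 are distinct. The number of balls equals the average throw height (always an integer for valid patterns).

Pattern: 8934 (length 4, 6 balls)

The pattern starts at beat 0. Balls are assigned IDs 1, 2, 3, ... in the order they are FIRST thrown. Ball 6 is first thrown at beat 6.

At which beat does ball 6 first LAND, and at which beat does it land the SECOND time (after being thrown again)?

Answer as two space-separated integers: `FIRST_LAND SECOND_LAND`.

Answer: 9 18

Derivation:
Beat 0 (L): throw ball1 h=8 -> lands@8:L; in-air after throw: [b1@8:L]
Beat 1 (R): throw ball2 h=9 -> lands@10:L; in-air after throw: [b1@8:L b2@10:L]
Beat 2 (L): throw ball3 h=3 -> lands@5:R; in-air after throw: [b3@5:R b1@8:L b2@10:L]
Beat 3 (R): throw ball4 h=4 -> lands@7:R; in-air after throw: [b3@5:R b4@7:R b1@8:L b2@10:L]
Beat 4 (L): throw ball5 h=8 -> lands@12:L; in-air after throw: [b3@5:R b4@7:R b1@8:L b2@10:L b5@12:L]
Beat 5 (R): throw ball3 h=9 -> lands@14:L; in-air after throw: [b4@7:R b1@8:L b2@10:L b5@12:L b3@14:L]
Beat 6 (L): throw ball6 h=3 -> lands@9:R; in-air after throw: [b4@7:R b1@8:L b6@9:R b2@10:L b5@12:L b3@14:L]
Beat 7 (R): throw ball4 h=4 -> lands@11:R; in-air after throw: [b1@8:L b6@9:R b2@10:L b4@11:R b5@12:L b3@14:L]
Beat 8 (L): throw ball1 h=8 -> lands@16:L; in-air after throw: [b6@9:R b2@10:L b4@11:R b5@12:L b3@14:L b1@16:L]
Beat 9 (R): throw ball6 h=9 -> lands@18:L; in-air after throw: [b2@10:L b4@11:R b5@12:L b3@14:L b1@16:L b6@18:L]
Beat 10 (L): throw ball2 h=3 -> lands@13:R; in-air after throw: [b4@11:R b5@12:L b2@13:R b3@14:L b1@16:L b6@18:L]
Beat 11 (R): throw ball4 h=4 -> lands@15:R; in-air after throw: [b5@12:L b2@13:R b3@14:L b4@15:R b1@16:L b6@18:L]
Beat 12 (L): throw ball5 h=8 -> lands@20:L; in-air after throw: [b2@13:R b3@14:L b4@15:R b1@16:L b6@18:L b5@20:L]
Beat 13 (R): throw ball2 h=9 -> lands@22:L; in-air after throw: [b3@14:L b4@15:R b1@16:L b6@18:L b5@20:L b2@22:L]
Beat 14 (L): throw ball3 h=3 -> lands@17:R; in-air after throw: [b4@15:R b1@16:L b3@17:R b6@18:L b5@20:L b2@22:L]
Beat 15 (R): throw ball4 h=4 -> lands@19:R; in-air after throw: [b1@16:L b3@17:R b6@18:L b4@19:R b5@20:L b2@22:L]
Beat 16 (L): throw ball1 h=8 -> lands@24:L; in-air after throw: [b3@17:R b6@18:L b4@19:R b5@20:L b2@22:L b1@24:L]
Beat 17 (R): throw ball3 h=9 -> lands@26:L; in-air after throw: [b6@18:L b4@19:R b5@20:L b2@22:L b1@24:L b3@26:L]
Beat 18 (L): throw ball6 h=3 -> lands@21:R; in-air after throw: [b4@19:R b5@20:L b6@21:R b2@22:L b1@24:L b3@26:L]
Ball 6: thrown@6 h=3 -> first land @9; rethrown@9 h=9 -> second land @18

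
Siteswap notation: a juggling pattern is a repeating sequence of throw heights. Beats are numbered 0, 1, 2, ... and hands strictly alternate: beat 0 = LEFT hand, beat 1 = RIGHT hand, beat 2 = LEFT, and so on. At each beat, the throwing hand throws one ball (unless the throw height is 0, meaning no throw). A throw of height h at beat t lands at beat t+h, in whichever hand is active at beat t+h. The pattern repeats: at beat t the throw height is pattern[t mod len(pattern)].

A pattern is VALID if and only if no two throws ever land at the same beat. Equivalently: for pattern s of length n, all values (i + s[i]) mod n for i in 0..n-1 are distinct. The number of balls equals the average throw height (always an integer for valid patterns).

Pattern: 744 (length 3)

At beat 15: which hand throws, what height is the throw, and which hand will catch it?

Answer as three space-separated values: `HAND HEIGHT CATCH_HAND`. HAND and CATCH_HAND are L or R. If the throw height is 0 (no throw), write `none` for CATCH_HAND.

Answer: R 7 L

Derivation:
Beat 15: 15 mod 2 = 1, so hand = R
Throw height = pattern[15 mod 3] = pattern[0] = 7
Lands at beat 15+7=22, 22 mod 2 = 0, so catch hand = L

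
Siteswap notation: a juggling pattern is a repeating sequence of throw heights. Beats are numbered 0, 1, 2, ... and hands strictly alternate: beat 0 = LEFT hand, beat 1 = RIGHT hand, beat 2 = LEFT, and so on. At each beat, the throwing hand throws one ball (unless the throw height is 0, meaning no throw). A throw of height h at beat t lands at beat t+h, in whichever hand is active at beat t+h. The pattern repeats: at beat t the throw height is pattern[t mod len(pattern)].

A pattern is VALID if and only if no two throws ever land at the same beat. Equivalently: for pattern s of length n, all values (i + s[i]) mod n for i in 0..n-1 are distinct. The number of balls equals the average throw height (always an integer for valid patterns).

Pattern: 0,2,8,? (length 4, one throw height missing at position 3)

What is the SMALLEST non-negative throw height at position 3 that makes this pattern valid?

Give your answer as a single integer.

Answer: 2

Derivation:
i=0: (0 + 0) mod 4 = 0
i=1: (1 + 2) mod 4 = 3
i=2: (2 + 8) mod 4 = 2
i=3: s[i]=? (unknown)
Known residues: [0, 2, 3]; need a permutation of 0..3, so missing residue r = 1
Need (3 + s) mod 4 = 1; smallest s = (1 - 3) mod 4 = 2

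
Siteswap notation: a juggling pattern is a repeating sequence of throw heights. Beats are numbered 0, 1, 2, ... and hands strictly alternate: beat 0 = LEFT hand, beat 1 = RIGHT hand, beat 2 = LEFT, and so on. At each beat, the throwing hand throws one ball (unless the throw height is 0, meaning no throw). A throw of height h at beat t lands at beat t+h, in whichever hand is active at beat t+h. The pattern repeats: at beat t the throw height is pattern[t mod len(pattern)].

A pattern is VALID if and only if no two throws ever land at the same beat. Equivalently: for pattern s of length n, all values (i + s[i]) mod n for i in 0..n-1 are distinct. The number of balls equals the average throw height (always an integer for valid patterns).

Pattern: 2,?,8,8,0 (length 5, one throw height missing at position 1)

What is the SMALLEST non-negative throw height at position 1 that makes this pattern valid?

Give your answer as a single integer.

i=0: (0 + 2) mod 5 = 2
i=1: s[i]=? (unknown)
i=2: (2 + 8) mod 5 = 0
i=3: (3 + 8) mod 5 = 1
i=4: (4 + 0) mod 5 = 4
Known residues: [0, 1, 2, 4]; need a permutation of 0..4, so missing residue r = 3
Need (1 + s) mod 5 = 3; smallest s = (3 - 1) mod 5 = 2

Answer: 2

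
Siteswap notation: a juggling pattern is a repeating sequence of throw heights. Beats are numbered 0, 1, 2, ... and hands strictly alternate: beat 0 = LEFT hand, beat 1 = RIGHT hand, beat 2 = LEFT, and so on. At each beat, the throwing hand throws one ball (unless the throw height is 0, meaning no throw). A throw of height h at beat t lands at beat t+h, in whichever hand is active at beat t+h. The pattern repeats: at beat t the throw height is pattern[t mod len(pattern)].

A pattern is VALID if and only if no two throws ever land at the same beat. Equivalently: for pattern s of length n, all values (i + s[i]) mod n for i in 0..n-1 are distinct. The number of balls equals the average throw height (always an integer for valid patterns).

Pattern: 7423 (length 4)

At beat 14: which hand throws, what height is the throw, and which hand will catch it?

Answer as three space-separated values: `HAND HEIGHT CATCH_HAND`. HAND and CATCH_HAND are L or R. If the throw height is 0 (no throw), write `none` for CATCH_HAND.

Beat 14: 14 mod 2 = 0, so hand = L
Throw height = pattern[14 mod 4] = pattern[2] = 2
Lands at beat 14+2=16, 16 mod 2 = 0, so catch hand = L

Answer: L 2 L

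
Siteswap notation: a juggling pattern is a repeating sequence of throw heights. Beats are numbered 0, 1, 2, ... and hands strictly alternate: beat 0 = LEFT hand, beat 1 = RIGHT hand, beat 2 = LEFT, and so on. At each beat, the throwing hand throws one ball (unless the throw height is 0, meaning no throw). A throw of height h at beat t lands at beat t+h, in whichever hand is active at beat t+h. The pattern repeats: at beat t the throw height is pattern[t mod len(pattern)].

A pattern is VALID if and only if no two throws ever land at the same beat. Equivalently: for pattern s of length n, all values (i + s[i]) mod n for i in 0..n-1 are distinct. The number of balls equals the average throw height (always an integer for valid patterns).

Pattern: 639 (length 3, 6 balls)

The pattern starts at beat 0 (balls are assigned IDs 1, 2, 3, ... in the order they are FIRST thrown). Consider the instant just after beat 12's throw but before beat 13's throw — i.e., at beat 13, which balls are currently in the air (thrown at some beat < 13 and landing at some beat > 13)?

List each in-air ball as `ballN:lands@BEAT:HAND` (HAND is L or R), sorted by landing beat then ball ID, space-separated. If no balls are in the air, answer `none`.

Beat 0 (L): throw ball1 h=6 -> lands@6:L; in-air after throw: [b1@6:L]
Beat 1 (R): throw ball2 h=3 -> lands@4:L; in-air after throw: [b2@4:L b1@6:L]
Beat 2 (L): throw ball3 h=9 -> lands@11:R; in-air after throw: [b2@4:L b1@6:L b3@11:R]
Beat 3 (R): throw ball4 h=6 -> lands@9:R; in-air after throw: [b2@4:L b1@6:L b4@9:R b3@11:R]
Beat 4 (L): throw ball2 h=3 -> lands@7:R; in-air after throw: [b1@6:L b2@7:R b4@9:R b3@11:R]
Beat 5 (R): throw ball5 h=9 -> lands@14:L; in-air after throw: [b1@6:L b2@7:R b4@9:R b3@11:R b5@14:L]
Beat 6 (L): throw ball1 h=6 -> lands@12:L; in-air after throw: [b2@7:R b4@9:R b3@11:R b1@12:L b5@14:L]
Beat 7 (R): throw ball2 h=3 -> lands@10:L; in-air after throw: [b4@9:R b2@10:L b3@11:R b1@12:L b5@14:L]
Beat 8 (L): throw ball6 h=9 -> lands@17:R; in-air after throw: [b4@9:R b2@10:L b3@11:R b1@12:L b5@14:L b6@17:R]
Beat 9 (R): throw ball4 h=6 -> lands@15:R; in-air after throw: [b2@10:L b3@11:R b1@12:L b5@14:L b4@15:R b6@17:R]
Beat 10 (L): throw ball2 h=3 -> lands@13:R; in-air after throw: [b3@11:R b1@12:L b2@13:R b5@14:L b4@15:R b6@17:R]
Beat 11 (R): throw ball3 h=9 -> lands@20:L; in-air after throw: [b1@12:L b2@13:R b5@14:L b4@15:R b6@17:R b3@20:L]
Beat 12 (L): throw ball1 h=6 -> lands@18:L; in-air after throw: [b2@13:R b5@14:L b4@15:R b6@17:R b1@18:L b3@20:L]
Beat 13 (R): throw ball2 h=3 -> lands@16:L; in-air after throw: [b5@14:L b4@15:R b2@16:L b6@17:R b1@18:L b3@20:L]

Answer: ball5:lands@14:L ball4:lands@15:R ball6:lands@17:R ball1:lands@18:L ball3:lands@20:L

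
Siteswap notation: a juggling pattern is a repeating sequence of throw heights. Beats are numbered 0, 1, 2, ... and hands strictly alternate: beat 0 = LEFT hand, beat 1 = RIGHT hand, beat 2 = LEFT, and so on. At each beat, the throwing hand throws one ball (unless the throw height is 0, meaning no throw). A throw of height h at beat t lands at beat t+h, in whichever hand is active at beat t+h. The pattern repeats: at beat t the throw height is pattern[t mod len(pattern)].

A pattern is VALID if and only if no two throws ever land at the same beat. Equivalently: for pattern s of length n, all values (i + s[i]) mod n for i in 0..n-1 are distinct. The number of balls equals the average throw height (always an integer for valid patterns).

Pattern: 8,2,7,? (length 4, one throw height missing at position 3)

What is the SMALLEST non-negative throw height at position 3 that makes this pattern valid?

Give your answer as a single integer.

i=0: (0 + 8) mod 4 = 0
i=1: (1 + 2) mod 4 = 3
i=2: (2 + 7) mod 4 = 1
i=3: s[i]=? (unknown)
Known residues: [0, 1, 3]; need a permutation of 0..3, so missing residue r = 2
Need (3 + s) mod 4 = 2; smallest s = (2 - 3) mod 4 = 3

Answer: 3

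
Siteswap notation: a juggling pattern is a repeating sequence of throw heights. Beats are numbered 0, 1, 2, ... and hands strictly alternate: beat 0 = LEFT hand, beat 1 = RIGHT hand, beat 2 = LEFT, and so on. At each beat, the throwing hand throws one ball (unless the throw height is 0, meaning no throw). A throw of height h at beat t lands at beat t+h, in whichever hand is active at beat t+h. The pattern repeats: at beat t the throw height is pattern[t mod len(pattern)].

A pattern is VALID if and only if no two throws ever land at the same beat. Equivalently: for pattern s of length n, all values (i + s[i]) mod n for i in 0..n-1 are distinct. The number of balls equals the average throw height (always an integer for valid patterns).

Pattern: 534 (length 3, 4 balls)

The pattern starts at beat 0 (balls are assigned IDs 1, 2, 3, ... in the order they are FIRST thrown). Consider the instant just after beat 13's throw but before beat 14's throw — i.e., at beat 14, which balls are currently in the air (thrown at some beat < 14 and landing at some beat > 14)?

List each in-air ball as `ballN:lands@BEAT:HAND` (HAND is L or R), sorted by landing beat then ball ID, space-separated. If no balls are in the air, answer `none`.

Answer: ball3:lands@15:R ball2:lands@16:L ball4:lands@17:R

Derivation:
Beat 0 (L): throw ball1 h=5 -> lands@5:R; in-air after throw: [b1@5:R]
Beat 1 (R): throw ball2 h=3 -> lands@4:L; in-air after throw: [b2@4:L b1@5:R]
Beat 2 (L): throw ball3 h=4 -> lands@6:L; in-air after throw: [b2@4:L b1@5:R b3@6:L]
Beat 3 (R): throw ball4 h=5 -> lands@8:L; in-air after throw: [b2@4:L b1@5:R b3@6:L b4@8:L]
Beat 4 (L): throw ball2 h=3 -> lands@7:R; in-air after throw: [b1@5:R b3@6:L b2@7:R b4@8:L]
Beat 5 (R): throw ball1 h=4 -> lands@9:R; in-air after throw: [b3@6:L b2@7:R b4@8:L b1@9:R]
Beat 6 (L): throw ball3 h=5 -> lands@11:R; in-air after throw: [b2@7:R b4@8:L b1@9:R b3@11:R]
Beat 7 (R): throw ball2 h=3 -> lands@10:L; in-air after throw: [b4@8:L b1@9:R b2@10:L b3@11:R]
Beat 8 (L): throw ball4 h=4 -> lands@12:L; in-air after throw: [b1@9:R b2@10:L b3@11:R b4@12:L]
Beat 9 (R): throw ball1 h=5 -> lands@14:L; in-air after throw: [b2@10:L b3@11:R b4@12:L b1@14:L]
Beat 10 (L): throw ball2 h=3 -> lands@13:R; in-air after throw: [b3@11:R b4@12:L b2@13:R b1@14:L]
Beat 11 (R): throw ball3 h=4 -> lands@15:R; in-air after throw: [b4@12:L b2@13:R b1@14:L b3@15:R]
Beat 12 (L): throw ball4 h=5 -> lands@17:R; in-air after throw: [b2@13:R b1@14:L b3@15:R b4@17:R]
Beat 13 (R): throw ball2 h=3 -> lands@16:L; in-air after throw: [b1@14:L b3@15:R b2@16:L b4@17:R]
Beat 14 (L): throw ball1 h=4 -> lands@18:L; in-air after throw: [b3@15:R b2@16:L b4@17:R b1@18:L]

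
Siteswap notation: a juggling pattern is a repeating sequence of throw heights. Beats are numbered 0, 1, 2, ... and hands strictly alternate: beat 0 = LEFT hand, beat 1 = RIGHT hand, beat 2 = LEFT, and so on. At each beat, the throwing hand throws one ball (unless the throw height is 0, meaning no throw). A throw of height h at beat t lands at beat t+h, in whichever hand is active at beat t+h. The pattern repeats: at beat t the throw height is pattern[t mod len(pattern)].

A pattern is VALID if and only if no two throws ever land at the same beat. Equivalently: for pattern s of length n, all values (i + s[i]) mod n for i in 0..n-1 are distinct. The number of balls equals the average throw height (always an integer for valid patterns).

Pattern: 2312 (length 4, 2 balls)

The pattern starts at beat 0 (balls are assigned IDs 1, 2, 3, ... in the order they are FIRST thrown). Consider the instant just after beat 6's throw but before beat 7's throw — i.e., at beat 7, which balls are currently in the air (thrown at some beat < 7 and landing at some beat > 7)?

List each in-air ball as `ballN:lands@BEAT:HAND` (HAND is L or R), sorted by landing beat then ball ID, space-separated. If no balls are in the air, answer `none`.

Beat 0 (L): throw ball1 h=2 -> lands@2:L; in-air after throw: [b1@2:L]
Beat 1 (R): throw ball2 h=3 -> lands@4:L; in-air after throw: [b1@2:L b2@4:L]
Beat 2 (L): throw ball1 h=1 -> lands@3:R; in-air after throw: [b1@3:R b2@4:L]
Beat 3 (R): throw ball1 h=2 -> lands@5:R; in-air after throw: [b2@4:L b1@5:R]
Beat 4 (L): throw ball2 h=2 -> lands@6:L; in-air after throw: [b1@5:R b2@6:L]
Beat 5 (R): throw ball1 h=3 -> lands@8:L; in-air after throw: [b2@6:L b1@8:L]
Beat 6 (L): throw ball2 h=1 -> lands@7:R; in-air after throw: [b2@7:R b1@8:L]
Beat 7 (R): throw ball2 h=2 -> lands@9:R; in-air after throw: [b1@8:L b2@9:R]

Answer: ball1:lands@8:L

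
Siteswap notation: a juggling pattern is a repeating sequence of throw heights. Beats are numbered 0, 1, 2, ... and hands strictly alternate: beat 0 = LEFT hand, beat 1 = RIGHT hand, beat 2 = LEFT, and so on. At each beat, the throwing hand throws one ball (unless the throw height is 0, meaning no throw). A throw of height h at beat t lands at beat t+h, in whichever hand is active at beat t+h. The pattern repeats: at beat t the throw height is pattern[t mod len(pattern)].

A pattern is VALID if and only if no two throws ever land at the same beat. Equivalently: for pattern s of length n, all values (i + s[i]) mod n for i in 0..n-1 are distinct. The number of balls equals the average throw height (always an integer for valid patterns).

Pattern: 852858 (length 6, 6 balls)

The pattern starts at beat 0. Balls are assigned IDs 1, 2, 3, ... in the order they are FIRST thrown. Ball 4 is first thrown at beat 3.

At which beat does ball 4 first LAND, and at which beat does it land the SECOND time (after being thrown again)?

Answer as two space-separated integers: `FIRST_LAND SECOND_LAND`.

Answer: 11 19

Derivation:
Beat 0 (L): throw ball1 h=8 -> lands@8:L; in-air after throw: [b1@8:L]
Beat 1 (R): throw ball2 h=5 -> lands@6:L; in-air after throw: [b2@6:L b1@8:L]
Beat 2 (L): throw ball3 h=2 -> lands@4:L; in-air after throw: [b3@4:L b2@6:L b1@8:L]
Beat 3 (R): throw ball4 h=8 -> lands@11:R; in-air after throw: [b3@4:L b2@6:L b1@8:L b4@11:R]
Beat 4 (L): throw ball3 h=5 -> lands@9:R; in-air after throw: [b2@6:L b1@8:L b3@9:R b4@11:R]
Beat 5 (R): throw ball5 h=8 -> lands@13:R; in-air after throw: [b2@6:L b1@8:L b3@9:R b4@11:R b5@13:R]
Beat 6 (L): throw ball2 h=8 -> lands@14:L; in-air after throw: [b1@8:L b3@9:R b4@11:R b5@13:R b2@14:L]
Beat 7 (R): throw ball6 h=5 -> lands@12:L; in-air after throw: [b1@8:L b3@9:R b4@11:R b6@12:L b5@13:R b2@14:L]
Beat 8 (L): throw ball1 h=2 -> lands@10:L; in-air after throw: [b3@9:R b1@10:L b4@11:R b6@12:L b5@13:R b2@14:L]
Beat 9 (R): throw ball3 h=8 -> lands@17:R; in-air after throw: [b1@10:L b4@11:R b6@12:L b5@13:R b2@14:L b3@17:R]
Beat 10 (L): throw ball1 h=5 -> lands@15:R; in-air after throw: [b4@11:R b6@12:L b5@13:R b2@14:L b1@15:R b3@17:R]
Beat 11 (R): throw ball4 h=8 -> lands@19:R; in-air after throw: [b6@12:L b5@13:R b2@14:L b1@15:R b3@17:R b4@19:R]
Beat 12 (L): throw ball6 h=8 -> lands@20:L; in-air after throw: [b5@13:R b2@14:L b1@15:R b3@17:R b4@19:R b6@20:L]
Beat 13 (R): throw ball5 h=5 -> lands@18:L; in-air after throw: [b2@14:L b1@15:R b3@17:R b5@18:L b4@19:R b6@20:L]
Beat 14 (L): throw ball2 h=2 -> lands@16:L; in-air after throw: [b1@15:R b2@16:L b3@17:R b5@18:L b4@19:R b6@20:L]
Beat 15 (R): throw ball1 h=8 -> lands@23:R; in-air after throw: [b2@16:L b3@17:R b5@18:L b4@19:R b6@20:L b1@23:R]
Beat 16 (L): throw ball2 h=5 -> lands@21:R; in-air after throw: [b3@17:R b5@18:L b4@19:R b6@20:L b2@21:R b1@23:R]
Beat 17 (R): throw ball3 h=8 -> lands@25:R; in-air after throw: [b5@18:L b4@19:R b6@20:L b2@21:R b1@23:R b3@25:R]
Ball 4: thrown@3 h=8 -> first land @11; rethrown@11 h=8 -> second land @19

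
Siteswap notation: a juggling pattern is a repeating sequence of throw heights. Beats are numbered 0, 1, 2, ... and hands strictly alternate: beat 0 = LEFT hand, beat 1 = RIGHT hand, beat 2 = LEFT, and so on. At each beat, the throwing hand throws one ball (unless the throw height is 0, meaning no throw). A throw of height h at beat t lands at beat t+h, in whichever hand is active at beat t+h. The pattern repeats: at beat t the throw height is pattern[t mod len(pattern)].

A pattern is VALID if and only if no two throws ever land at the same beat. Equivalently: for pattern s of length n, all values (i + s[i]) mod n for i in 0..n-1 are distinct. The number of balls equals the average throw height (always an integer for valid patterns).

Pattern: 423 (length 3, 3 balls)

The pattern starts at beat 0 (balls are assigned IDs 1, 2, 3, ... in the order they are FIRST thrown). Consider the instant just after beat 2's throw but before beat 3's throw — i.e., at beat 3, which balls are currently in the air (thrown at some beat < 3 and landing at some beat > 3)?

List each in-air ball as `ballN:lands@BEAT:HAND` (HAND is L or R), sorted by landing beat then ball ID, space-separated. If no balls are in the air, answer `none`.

Answer: ball1:lands@4:L ball3:lands@5:R

Derivation:
Beat 0 (L): throw ball1 h=4 -> lands@4:L; in-air after throw: [b1@4:L]
Beat 1 (R): throw ball2 h=2 -> lands@3:R; in-air after throw: [b2@3:R b1@4:L]
Beat 2 (L): throw ball3 h=3 -> lands@5:R; in-air after throw: [b2@3:R b1@4:L b3@5:R]
Beat 3 (R): throw ball2 h=4 -> lands@7:R; in-air after throw: [b1@4:L b3@5:R b2@7:R]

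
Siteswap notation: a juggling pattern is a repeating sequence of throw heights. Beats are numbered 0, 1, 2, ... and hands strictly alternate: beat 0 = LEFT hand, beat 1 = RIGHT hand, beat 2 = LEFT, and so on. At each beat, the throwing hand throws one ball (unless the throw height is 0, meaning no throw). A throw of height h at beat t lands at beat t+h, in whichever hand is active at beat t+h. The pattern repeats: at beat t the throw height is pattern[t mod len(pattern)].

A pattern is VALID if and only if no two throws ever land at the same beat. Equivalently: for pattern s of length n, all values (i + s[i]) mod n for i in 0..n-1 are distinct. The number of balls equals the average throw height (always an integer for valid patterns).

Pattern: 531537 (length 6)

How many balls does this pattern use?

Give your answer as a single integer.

Answer: 4

Derivation:
Pattern = [5, 3, 1, 5, 3, 7], length n = 6
  position 0: throw height = 5, running sum = 5
  position 1: throw height = 3, running sum = 8
  position 2: throw height = 1, running sum = 9
  position 3: throw height = 5, running sum = 14
  position 4: throw height = 3, running sum = 17
  position 5: throw height = 7, running sum = 24
Total sum = 24; balls = sum / n = 24 / 6 = 4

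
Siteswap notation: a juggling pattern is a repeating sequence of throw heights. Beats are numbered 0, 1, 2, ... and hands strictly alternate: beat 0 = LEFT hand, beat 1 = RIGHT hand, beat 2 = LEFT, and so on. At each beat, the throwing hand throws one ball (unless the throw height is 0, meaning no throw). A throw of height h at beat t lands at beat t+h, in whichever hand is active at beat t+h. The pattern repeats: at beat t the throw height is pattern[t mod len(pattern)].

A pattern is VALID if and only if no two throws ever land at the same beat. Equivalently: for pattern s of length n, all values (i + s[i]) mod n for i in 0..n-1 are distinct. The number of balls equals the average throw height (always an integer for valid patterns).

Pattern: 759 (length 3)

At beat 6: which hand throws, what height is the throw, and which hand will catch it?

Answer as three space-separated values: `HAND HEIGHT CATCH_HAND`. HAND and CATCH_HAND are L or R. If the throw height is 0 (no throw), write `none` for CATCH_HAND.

Beat 6: 6 mod 2 = 0, so hand = L
Throw height = pattern[6 mod 3] = pattern[0] = 7
Lands at beat 6+7=13, 13 mod 2 = 1, so catch hand = R

Answer: L 7 R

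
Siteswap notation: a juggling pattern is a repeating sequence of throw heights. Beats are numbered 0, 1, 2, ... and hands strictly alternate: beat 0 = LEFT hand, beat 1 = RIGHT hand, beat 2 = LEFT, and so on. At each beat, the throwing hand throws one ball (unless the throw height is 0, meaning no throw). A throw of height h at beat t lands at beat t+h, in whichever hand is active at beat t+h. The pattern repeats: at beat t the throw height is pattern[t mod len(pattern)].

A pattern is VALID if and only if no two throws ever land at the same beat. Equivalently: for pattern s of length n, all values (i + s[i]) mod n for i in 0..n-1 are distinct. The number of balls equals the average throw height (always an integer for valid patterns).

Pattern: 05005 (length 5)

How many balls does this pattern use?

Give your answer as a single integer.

Pattern = [0, 5, 0, 0, 5], length n = 5
  position 0: throw height = 0, running sum = 0
  position 1: throw height = 5, running sum = 5
  position 2: throw height = 0, running sum = 5
  position 3: throw height = 0, running sum = 5
  position 4: throw height = 5, running sum = 10
Total sum = 10; balls = sum / n = 10 / 5 = 2

Answer: 2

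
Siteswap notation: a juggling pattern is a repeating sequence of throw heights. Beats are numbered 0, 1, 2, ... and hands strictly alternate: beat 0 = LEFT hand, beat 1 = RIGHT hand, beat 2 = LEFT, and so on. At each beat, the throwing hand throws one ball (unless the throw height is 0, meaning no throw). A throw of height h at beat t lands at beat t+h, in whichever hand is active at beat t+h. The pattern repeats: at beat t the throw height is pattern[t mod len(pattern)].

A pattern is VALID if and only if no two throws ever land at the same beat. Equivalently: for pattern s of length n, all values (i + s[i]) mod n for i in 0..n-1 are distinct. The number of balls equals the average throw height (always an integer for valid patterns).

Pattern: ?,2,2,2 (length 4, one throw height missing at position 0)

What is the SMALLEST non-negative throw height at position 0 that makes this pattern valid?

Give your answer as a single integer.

i=0: s[i]=? (unknown)
i=1: (1 + 2) mod 4 = 3
i=2: (2 + 2) mod 4 = 0
i=3: (3 + 2) mod 4 = 1
Known residues: [0, 1, 3]; need a permutation of 0..3, so missing residue r = 2
Need (0 + s) mod 4 = 2; smallest s = (2 - 0) mod 4 = 2

Answer: 2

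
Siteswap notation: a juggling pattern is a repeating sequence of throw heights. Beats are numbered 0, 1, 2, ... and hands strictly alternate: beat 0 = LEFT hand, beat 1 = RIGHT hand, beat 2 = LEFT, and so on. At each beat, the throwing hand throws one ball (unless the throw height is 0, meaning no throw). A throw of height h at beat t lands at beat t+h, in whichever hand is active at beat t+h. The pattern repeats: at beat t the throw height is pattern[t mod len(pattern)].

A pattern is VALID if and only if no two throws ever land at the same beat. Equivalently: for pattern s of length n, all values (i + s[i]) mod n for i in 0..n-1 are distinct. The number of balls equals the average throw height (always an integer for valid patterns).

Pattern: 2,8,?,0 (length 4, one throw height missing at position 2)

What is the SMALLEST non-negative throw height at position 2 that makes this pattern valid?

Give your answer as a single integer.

i=0: (0 + 2) mod 4 = 2
i=1: (1 + 8) mod 4 = 1
i=2: s[i]=? (unknown)
i=3: (3 + 0) mod 4 = 3
Known residues: [1, 2, 3]; need a permutation of 0..3, so missing residue r = 0
Need (2 + s) mod 4 = 0; smallest s = (0 - 2) mod 4 = 2

Answer: 2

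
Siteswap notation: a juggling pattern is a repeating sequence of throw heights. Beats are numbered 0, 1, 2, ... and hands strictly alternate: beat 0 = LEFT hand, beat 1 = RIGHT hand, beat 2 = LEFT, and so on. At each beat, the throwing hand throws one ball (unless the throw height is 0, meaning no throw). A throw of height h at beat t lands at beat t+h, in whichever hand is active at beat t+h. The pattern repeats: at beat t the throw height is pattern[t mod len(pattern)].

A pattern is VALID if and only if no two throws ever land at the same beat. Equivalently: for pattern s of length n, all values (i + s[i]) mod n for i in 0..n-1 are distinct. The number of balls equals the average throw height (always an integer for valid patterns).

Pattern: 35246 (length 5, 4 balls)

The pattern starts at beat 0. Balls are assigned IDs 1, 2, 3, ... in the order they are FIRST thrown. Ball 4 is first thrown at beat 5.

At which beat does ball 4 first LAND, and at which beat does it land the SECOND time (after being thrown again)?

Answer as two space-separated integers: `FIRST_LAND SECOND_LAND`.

Answer: 8 12

Derivation:
Beat 0 (L): throw ball1 h=3 -> lands@3:R; in-air after throw: [b1@3:R]
Beat 1 (R): throw ball2 h=5 -> lands@6:L; in-air after throw: [b1@3:R b2@6:L]
Beat 2 (L): throw ball3 h=2 -> lands@4:L; in-air after throw: [b1@3:R b3@4:L b2@6:L]
Beat 3 (R): throw ball1 h=4 -> lands@7:R; in-air after throw: [b3@4:L b2@6:L b1@7:R]
Beat 4 (L): throw ball3 h=6 -> lands@10:L; in-air after throw: [b2@6:L b1@7:R b3@10:L]
Beat 5 (R): throw ball4 h=3 -> lands@8:L; in-air after throw: [b2@6:L b1@7:R b4@8:L b3@10:L]
Beat 6 (L): throw ball2 h=5 -> lands@11:R; in-air after throw: [b1@7:R b4@8:L b3@10:L b2@11:R]
Beat 7 (R): throw ball1 h=2 -> lands@9:R; in-air after throw: [b4@8:L b1@9:R b3@10:L b2@11:R]
Beat 8 (L): throw ball4 h=4 -> lands@12:L; in-air after throw: [b1@9:R b3@10:L b2@11:R b4@12:L]
Beat 9 (R): throw ball1 h=6 -> lands@15:R; in-air after throw: [b3@10:L b2@11:R b4@12:L b1@15:R]
Beat 10 (L): throw ball3 h=3 -> lands@13:R; in-air after throw: [b2@11:R b4@12:L b3@13:R b1@15:R]
Beat 11 (R): throw ball2 h=5 -> lands@16:L; in-air after throw: [b4@12:L b3@13:R b1@15:R b2@16:L]
Beat 12 (L): throw ball4 h=2 -> lands@14:L; in-air after throw: [b3@13:R b4@14:L b1@15:R b2@16:L]
Ball 4: thrown@5 h=3 -> first land @8; rethrown@8 h=4 -> second land @12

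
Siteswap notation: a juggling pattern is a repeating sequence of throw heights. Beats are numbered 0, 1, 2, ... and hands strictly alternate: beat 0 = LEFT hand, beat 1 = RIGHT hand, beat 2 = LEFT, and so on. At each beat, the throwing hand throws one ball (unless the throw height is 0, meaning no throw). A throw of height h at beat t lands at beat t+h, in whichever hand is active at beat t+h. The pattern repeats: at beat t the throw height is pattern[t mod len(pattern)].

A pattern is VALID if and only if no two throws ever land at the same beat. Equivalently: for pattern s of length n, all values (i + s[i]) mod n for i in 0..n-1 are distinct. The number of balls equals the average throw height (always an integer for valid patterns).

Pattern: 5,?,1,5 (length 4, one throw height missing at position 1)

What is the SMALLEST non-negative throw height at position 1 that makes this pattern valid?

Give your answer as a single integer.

i=0: (0 + 5) mod 4 = 1
i=1: s[i]=? (unknown)
i=2: (2 + 1) mod 4 = 3
i=3: (3 + 5) mod 4 = 0
Known residues: [0, 1, 3]; need a permutation of 0..3, so missing residue r = 2
Need (1 + s) mod 4 = 2; smallest s = (2 - 1) mod 4 = 1

Answer: 1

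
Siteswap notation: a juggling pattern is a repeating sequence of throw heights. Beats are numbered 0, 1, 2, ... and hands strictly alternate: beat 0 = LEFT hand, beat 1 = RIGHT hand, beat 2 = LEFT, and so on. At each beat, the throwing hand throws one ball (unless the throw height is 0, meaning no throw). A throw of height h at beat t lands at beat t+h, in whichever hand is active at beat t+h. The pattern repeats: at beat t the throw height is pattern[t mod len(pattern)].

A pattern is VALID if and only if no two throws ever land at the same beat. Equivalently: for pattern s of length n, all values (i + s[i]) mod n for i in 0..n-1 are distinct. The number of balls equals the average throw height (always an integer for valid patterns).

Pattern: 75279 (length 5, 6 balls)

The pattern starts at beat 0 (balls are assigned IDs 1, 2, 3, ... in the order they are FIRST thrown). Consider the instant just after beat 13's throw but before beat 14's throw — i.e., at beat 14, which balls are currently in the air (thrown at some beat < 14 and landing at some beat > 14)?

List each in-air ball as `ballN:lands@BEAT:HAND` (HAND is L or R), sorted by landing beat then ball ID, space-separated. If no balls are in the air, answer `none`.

Answer: ball6:lands@15:R ball2:lands@16:L ball4:lands@17:R ball1:lands@18:L ball3:lands@20:L

Derivation:
Beat 0 (L): throw ball1 h=7 -> lands@7:R; in-air after throw: [b1@7:R]
Beat 1 (R): throw ball2 h=5 -> lands@6:L; in-air after throw: [b2@6:L b1@7:R]
Beat 2 (L): throw ball3 h=2 -> lands@4:L; in-air after throw: [b3@4:L b2@6:L b1@7:R]
Beat 3 (R): throw ball4 h=7 -> lands@10:L; in-air after throw: [b3@4:L b2@6:L b1@7:R b4@10:L]
Beat 4 (L): throw ball3 h=9 -> lands@13:R; in-air after throw: [b2@6:L b1@7:R b4@10:L b3@13:R]
Beat 5 (R): throw ball5 h=7 -> lands@12:L; in-air after throw: [b2@6:L b1@7:R b4@10:L b5@12:L b3@13:R]
Beat 6 (L): throw ball2 h=5 -> lands@11:R; in-air after throw: [b1@7:R b4@10:L b2@11:R b5@12:L b3@13:R]
Beat 7 (R): throw ball1 h=2 -> lands@9:R; in-air after throw: [b1@9:R b4@10:L b2@11:R b5@12:L b3@13:R]
Beat 8 (L): throw ball6 h=7 -> lands@15:R; in-air after throw: [b1@9:R b4@10:L b2@11:R b5@12:L b3@13:R b6@15:R]
Beat 9 (R): throw ball1 h=9 -> lands@18:L; in-air after throw: [b4@10:L b2@11:R b5@12:L b3@13:R b6@15:R b1@18:L]
Beat 10 (L): throw ball4 h=7 -> lands@17:R; in-air after throw: [b2@11:R b5@12:L b3@13:R b6@15:R b4@17:R b1@18:L]
Beat 11 (R): throw ball2 h=5 -> lands@16:L; in-air after throw: [b5@12:L b3@13:R b6@15:R b2@16:L b4@17:R b1@18:L]
Beat 12 (L): throw ball5 h=2 -> lands@14:L; in-air after throw: [b3@13:R b5@14:L b6@15:R b2@16:L b4@17:R b1@18:L]
Beat 13 (R): throw ball3 h=7 -> lands@20:L; in-air after throw: [b5@14:L b6@15:R b2@16:L b4@17:R b1@18:L b3@20:L]
Beat 14 (L): throw ball5 h=9 -> lands@23:R; in-air after throw: [b6@15:R b2@16:L b4@17:R b1@18:L b3@20:L b5@23:R]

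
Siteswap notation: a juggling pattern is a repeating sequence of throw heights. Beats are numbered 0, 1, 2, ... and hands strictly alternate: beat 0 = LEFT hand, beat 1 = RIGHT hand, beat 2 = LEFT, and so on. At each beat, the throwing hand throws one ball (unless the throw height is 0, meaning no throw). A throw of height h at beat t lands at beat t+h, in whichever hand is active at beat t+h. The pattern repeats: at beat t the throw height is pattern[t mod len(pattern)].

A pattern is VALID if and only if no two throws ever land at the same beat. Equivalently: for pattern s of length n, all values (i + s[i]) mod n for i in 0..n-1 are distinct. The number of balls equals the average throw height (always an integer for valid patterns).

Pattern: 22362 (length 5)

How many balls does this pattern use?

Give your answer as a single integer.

Answer: 3

Derivation:
Pattern = [2, 2, 3, 6, 2], length n = 5
  position 0: throw height = 2, running sum = 2
  position 1: throw height = 2, running sum = 4
  position 2: throw height = 3, running sum = 7
  position 3: throw height = 6, running sum = 13
  position 4: throw height = 2, running sum = 15
Total sum = 15; balls = sum / n = 15 / 5 = 3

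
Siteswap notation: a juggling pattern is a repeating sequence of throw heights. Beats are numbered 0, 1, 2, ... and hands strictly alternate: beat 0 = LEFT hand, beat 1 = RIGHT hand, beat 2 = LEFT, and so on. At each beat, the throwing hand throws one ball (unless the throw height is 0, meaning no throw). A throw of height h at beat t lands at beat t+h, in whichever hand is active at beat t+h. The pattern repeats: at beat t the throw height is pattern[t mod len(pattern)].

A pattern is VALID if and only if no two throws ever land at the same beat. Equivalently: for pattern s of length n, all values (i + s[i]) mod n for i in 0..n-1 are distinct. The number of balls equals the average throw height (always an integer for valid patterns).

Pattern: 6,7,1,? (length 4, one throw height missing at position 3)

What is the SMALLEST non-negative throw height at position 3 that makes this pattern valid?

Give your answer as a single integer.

i=0: (0 + 6) mod 4 = 2
i=1: (1 + 7) mod 4 = 0
i=2: (2 + 1) mod 4 = 3
i=3: s[i]=? (unknown)
Known residues: [0, 2, 3]; need a permutation of 0..3, so missing residue r = 1
Need (3 + s) mod 4 = 1; smallest s = (1 - 3) mod 4 = 2

Answer: 2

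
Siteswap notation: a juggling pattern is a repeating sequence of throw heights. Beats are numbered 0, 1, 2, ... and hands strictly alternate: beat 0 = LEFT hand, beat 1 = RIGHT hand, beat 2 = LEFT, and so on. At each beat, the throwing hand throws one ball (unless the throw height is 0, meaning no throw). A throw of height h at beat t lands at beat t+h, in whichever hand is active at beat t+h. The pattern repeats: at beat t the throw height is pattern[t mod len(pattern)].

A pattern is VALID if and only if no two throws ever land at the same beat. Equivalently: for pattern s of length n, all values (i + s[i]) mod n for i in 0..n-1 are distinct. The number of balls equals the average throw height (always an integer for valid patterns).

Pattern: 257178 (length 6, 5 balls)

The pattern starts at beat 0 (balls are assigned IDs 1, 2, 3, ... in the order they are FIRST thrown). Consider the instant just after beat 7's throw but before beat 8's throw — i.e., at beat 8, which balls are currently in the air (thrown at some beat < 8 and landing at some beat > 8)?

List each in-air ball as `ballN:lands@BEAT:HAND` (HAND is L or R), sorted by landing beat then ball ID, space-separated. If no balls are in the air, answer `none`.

Answer: ball1:lands@9:R ball3:lands@11:R ball5:lands@12:L ball4:lands@13:R

Derivation:
Beat 0 (L): throw ball1 h=2 -> lands@2:L; in-air after throw: [b1@2:L]
Beat 1 (R): throw ball2 h=5 -> lands@6:L; in-air after throw: [b1@2:L b2@6:L]
Beat 2 (L): throw ball1 h=7 -> lands@9:R; in-air after throw: [b2@6:L b1@9:R]
Beat 3 (R): throw ball3 h=1 -> lands@4:L; in-air after throw: [b3@4:L b2@6:L b1@9:R]
Beat 4 (L): throw ball3 h=7 -> lands@11:R; in-air after throw: [b2@6:L b1@9:R b3@11:R]
Beat 5 (R): throw ball4 h=8 -> lands@13:R; in-air after throw: [b2@6:L b1@9:R b3@11:R b4@13:R]
Beat 6 (L): throw ball2 h=2 -> lands@8:L; in-air after throw: [b2@8:L b1@9:R b3@11:R b4@13:R]
Beat 7 (R): throw ball5 h=5 -> lands@12:L; in-air after throw: [b2@8:L b1@9:R b3@11:R b5@12:L b4@13:R]
Beat 8 (L): throw ball2 h=7 -> lands@15:R; in-air after throw: [b1@9:R b3@11:R b5@12:L b4@13:R b2@15:R]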